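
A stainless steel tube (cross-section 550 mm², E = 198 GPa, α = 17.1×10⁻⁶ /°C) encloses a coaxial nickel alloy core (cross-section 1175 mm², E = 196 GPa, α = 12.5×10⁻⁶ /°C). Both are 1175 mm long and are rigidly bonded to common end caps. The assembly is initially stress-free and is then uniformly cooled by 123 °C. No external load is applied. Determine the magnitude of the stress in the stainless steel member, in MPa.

σ ≈ 76.1 MPa (tensile)

The stainless steel has the larger α, so on cooling it would change length more than the nickel alloy if both were free. The rigid plates force a common final length, so the stainless steel is put into tension and the nickel alloy into compression, with equal and opposite forces P (no external load).
Compatibility of the two members (thermal + elastic change equal): (α₁ − α₂)ΔT = P·[1/(A₁E₁) + 1/(A₂E₂)].
|α₁ − α₂|·ΔT = 4.6×10⁻⁶ × 123 = 0.0005658.
1/(A₁E₁) + 1/(A₂E₂) = 1/(550×198×10³) + 1/(1175×196×10³) = 1.352×10⁻⁸ N⁻¹.
So P = 0.0005658 / 1.352×10⁻⁸ = 41.83 kN.
σ_{stainless steel} = P/A₁ = 41830/550 = 76.06 MPa, tensile.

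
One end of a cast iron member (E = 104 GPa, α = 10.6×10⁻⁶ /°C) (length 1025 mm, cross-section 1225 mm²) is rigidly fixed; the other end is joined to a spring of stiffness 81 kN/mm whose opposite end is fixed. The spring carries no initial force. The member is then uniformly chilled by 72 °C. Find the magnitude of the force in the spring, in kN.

P ≈ 38.4 kN

The unrestrained thermal change is αΔT L = 10.6×10⁻⁶ × 72 × 1025 = 0.7823 mm.
With a force P in the spring, the elastic change of the member is PL/(AE) and that of the spring is P/k; compatibility requires their sum to equal δ_free.
P [ L/(AE) + 1/k ] = δ_free → P [ 1025/(1225×104×10³) + 1/(81×10³) ] = 0.7823.
P = 0.7823 / 2.039×10⁻⁵ = 38360 N.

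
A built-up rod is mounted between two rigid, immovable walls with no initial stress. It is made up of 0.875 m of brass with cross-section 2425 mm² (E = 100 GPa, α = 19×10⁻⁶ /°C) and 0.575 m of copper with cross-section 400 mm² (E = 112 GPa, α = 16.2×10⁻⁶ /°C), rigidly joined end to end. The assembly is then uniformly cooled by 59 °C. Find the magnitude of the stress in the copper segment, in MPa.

Free thermal contraction of the whole bar: Σ αᵢΔT Lᵢ = 19×10⁻⁶×59×875 + 16.2×10⁻⁶×59×575 = 1.53 mm.
The walls prevent any net length change, so an axial force P (same in every segment) develops. Compatibility: P · Σ Lᵢ/(AᵢEᵢ) = δ_free.
The series flexibility is Σ Lᵢ/(AᵢEᵢ) = 875/(2425×100×10³) + 575/(400×112×10³) = 1.644×10⁻⁵ mm/N.
Hence P = δ_free / Σ(L/AE) = 1.53/1.644×10⁻⁵ = 93.08 kN (tensile).
σ_{copper} = P / A = 93080 / 400 = 232.7 MPa.

σ ≈ 233 MPa (tensile)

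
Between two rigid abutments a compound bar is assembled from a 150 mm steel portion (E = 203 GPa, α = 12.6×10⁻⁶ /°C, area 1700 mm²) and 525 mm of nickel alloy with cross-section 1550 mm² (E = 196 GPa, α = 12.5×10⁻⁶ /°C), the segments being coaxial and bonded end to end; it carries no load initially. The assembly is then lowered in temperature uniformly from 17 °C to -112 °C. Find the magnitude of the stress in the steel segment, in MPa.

σ ≈ 297 MPa (tensile)

With the walls removed the bar would change length by δ_free = Σ αᵢΔT Lᵢ = 12.6×10⁻⁶×129×150 + 12.5×10⁻⁶×129×525 = 1.09 mm.
The walls prevent any net length change, so an axial force P (same in every segment) develops. Compatibility: P · Σ Lᵢ/(AᵢEᵢ) = δ_free.
The series flexibility is Σ Lᵢ/(AᵢEᵢ) = 150/(1700×203×10³) + 525/(1550×196×10³) = 2.163×10⁻⁶ mm/N.
Hence P = δ_free / Σ(L/AE) = 1.09/2.163×10⁻⁶ = 504.2 kN (tensile).
σ_{steel} = P / A = 504200 / 1700 = 296.6 MPa.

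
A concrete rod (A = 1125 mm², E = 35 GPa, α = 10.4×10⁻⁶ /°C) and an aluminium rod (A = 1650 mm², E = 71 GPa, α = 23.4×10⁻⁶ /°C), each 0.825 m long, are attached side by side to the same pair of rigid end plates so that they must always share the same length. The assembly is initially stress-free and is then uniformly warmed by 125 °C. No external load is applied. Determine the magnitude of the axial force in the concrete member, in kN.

P ≈ 47.9 kN (tensile in the concrete)

Both members must finish at the same length. With the larger α, the aluminium tends to over-expand; the plates restrain it, putting the aluminium in compression and the concrete in tension. With no external load the two internal forces are equal and opposite, magnitude P.
Setting the final lengths equal and cancelling L: (α₁ − α₂)ΔT = P/(A₁E₁) + P/(A₂E₂).
|α₁ − α₂|·ΔT = 13×10⁻⁶ × 125 = 0.001625.
1/(A₁E₁) + 1/(A₂E₂) = 1/(1125×35×10³) + 1/(1650×71×10³) = 3.393×10⁻⁸ N⁻¹.
So P = 0.001625 / 3.393×10⁻⁸ = 47.89 kN.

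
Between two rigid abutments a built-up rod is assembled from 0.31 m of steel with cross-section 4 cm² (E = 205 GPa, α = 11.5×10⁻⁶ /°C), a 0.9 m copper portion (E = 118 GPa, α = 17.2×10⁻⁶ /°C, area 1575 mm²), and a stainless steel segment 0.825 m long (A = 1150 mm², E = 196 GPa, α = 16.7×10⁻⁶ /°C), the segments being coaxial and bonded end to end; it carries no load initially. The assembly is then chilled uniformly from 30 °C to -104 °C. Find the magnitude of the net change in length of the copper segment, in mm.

|ΔL| ≈ 0.34 mm

With the walls removed the bar would change length by δ_free = Σ αᵢΔT Lᵢ = 11.5×10⁻⁶×134×310 + 17.2×10⁻⁶×134×900 + 16.7×10⁻⁶×134×825 = 4.398 mm.
The rigid supports impose zero overall length change; the single axial force P common to all segments must satisfy P Σ Lᵢ/(AᵢEᵢ) = δ_free.
Σ Lᵢ/(AᵢEᵢ) = 310/(400×205×10³) + 900/(1575×118×10³) + 825/(1150×196×10³) = 1.228×10⁻⁵ mm/N.
So P = 4.398 / 1.228×10⁻⁵ = 358.1 kN, tensile.
For the copper segment, free thermal change = 17.2×10⁻⁶×134×900 = 2.074 mm and elastic change from P = 358100×900/(1575×118×10³) = 1.734 mm; these oppose, so the net change is 0.34 mm (segment shortens).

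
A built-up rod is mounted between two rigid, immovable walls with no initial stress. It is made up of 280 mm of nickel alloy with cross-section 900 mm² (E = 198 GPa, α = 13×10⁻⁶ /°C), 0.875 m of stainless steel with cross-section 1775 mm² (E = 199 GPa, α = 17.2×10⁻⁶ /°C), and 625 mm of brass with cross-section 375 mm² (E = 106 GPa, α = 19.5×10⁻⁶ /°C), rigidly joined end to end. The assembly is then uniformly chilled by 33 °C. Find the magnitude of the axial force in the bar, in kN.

If the supports were absent, the total length change would be Σ αᵢΔT Lᵢ = 13×10⁻⁶×33×280 + 17.2×10⁻⁶×33×875 + 19.5×10⁻⁶×33×625 = 1.019 mm.
Since the ends are fixed, an axial force P builds up, equal in every segment, with P · Σ Lᵢ/(AᵢEᵢ) = δ_free.
Σ Lᵢ/(AᵢEᵢ) = 280/(900×198×10³) + 875/(1775×199×10³) + 625/(375×106×10³) = 1.977×10⁻⁵ mm/N.
So P = 1.019 / 1.977×10⁻⁵ = 51.54 kN, tensile.

P ≈ 51.5 kN (tensile)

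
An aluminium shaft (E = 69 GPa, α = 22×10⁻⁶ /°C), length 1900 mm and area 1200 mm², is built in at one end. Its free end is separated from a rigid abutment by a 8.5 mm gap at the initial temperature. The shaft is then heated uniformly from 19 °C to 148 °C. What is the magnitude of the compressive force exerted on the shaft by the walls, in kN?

P ≈ 0 kN

Unrestrained expansion: δ_free = αΔT L = 22×10⁻⁶ × 129 × 1900 = 5.392 mm.
This is smaller than the 8.5 mm clearance, so the shaft expands freely without reaching the stop — the stress is zero.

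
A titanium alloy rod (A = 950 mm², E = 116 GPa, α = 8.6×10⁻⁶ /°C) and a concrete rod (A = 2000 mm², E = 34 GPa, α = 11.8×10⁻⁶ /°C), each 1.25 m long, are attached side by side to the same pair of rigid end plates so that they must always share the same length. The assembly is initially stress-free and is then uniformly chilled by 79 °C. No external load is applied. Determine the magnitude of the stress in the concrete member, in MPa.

Equilibrium of a rigid end plate with no external load gives equal and opposite internal forces ±P in the two members. Since α_{concrete} > α_{titanium alloy}, cooling drives the concrete into tension and the titanium alloy into compression.
Equating the net (thermal + elastic) strains gives |α₁ − α₂|·ΔT = P·[1/(A₁E₁) + 1/(A₂E₂)].
|α₁ − α₂|·ΔT = 3.2×10⁻⁶ × 79 = 0.0002528.
1/(A₁E₁) + 1/(A₂E₂) = 1/(950×116×10³) + 1/(2000×34×10³) = 2.378×10⁻⁸ N⁻¹.
P = 0.0002528 / 2.378×10⁻⁸ = 10630 N = 10.63 kN.
σ_{concrete} = P/A₂ = 10630/2000 = 5.315 MPa, tensile.

σ ≈ 5.32 MPa (tensile)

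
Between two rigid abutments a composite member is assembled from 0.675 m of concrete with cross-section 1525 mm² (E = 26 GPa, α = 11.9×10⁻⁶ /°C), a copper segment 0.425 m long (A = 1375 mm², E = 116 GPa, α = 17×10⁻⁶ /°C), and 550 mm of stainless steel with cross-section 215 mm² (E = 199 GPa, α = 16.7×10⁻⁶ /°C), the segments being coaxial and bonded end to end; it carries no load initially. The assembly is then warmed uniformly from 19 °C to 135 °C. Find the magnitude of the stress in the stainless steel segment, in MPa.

σ ≈ 405 MPa (compressive)

If the supports were absent, the total length change would be Σ αᵢΔT Lᵢ = 11.9×10⁻⁶×116×675 + 17×10⁻⁶×116×425 + 16.7×10⁻⁶×116×550 = 2.835 mm.
The rigid supports impose zero overall length change; the single axial force P common to all segments must satisfy P Σ Lᵢ/(AᵢEᵢ) = δ_free.
The series flexibility is Σ Lᵢ/(AᵢEᵢ) = 675/(1525×26×10³) + 425/(1375×116×10³) + 550/(215×199×10³) = 3.254×10⁻⁵ mm/N.
Hence P = δ_free / Σ(L/AE) = 2.835/3.254×10⁻⁵ = 87.12 kN (compressive).
σ_{stainless steel} = P / A = 87120 / 215 = 405.2 MPa.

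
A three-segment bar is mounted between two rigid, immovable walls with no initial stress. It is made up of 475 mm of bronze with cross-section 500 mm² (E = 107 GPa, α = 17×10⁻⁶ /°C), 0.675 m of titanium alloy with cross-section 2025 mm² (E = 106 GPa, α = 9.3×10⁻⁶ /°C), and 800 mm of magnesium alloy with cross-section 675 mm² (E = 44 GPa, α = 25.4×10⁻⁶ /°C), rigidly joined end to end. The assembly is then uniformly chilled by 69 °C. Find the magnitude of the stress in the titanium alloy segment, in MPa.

With the walls removed the bar would change length by δ_free = Σ αᵢΔT Lᵢ = 17×10⁻⁶×69×475 + 9.3×10⁻⁶×69×675 + 25.4×10⁻⁶×69×800 = 2.392 mm.
Since the ends are fixed, an axial force P builds up, equal in every segment, with P · Σ Lᵢ/(AᵢEᵢ) = δ_free.
Σ Lᵢ/(AᵢEᵢ) = 475/(500×107×10³) + 675/(2025×106×10³) + 800/(675×44×10³) = 3.896×10⁻⁵ mm/N.
Hence P = δ_free / Σ(L/AE) = 2.392/3.896×10⁻⁵ = 61.41 kN (tensile).
σ_{titanium alloy} = P / A = 61410 / 2025 = 30.32 MPa.

σ ≈ 30.3 MPa (tensile)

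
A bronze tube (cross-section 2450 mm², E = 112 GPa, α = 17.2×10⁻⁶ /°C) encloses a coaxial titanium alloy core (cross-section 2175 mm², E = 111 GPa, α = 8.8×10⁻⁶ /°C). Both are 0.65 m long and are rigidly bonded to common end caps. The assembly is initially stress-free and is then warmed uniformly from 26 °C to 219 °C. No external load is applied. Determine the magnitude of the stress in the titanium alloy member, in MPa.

The bronze has the larger α, so on heating it would change length more than the titanium alloy if both were free. The rigid plates force a common final length, so the bronze is put into compression and the titanium alloy into tension, with equal and opposite forces P (no external load).
Setting the final lengths equal and cancelling L: (α₁ − α₂)ΔT = P/(A₁E₁) + P/(A₂E₂).
|α₁ − α₂|·ΔT = 8.4×10⁻⁶ × 193 = 0.001621.
1/(A₁E₁) + 1/(A₂E₂) = 1/(2450×112×10³) + 1/(2175×111×10³) = 7.786×10⁻⁹ N⁻¹.
P = 0.001621 / 7.786×10⁻⁹ = 208200 N = 208.2 kN.
σ_{titanium alloy} = P/A₂ = 208200/2175 = 95.73 MPa, tensile.

σ ≈ 95.7 MPa (tensile)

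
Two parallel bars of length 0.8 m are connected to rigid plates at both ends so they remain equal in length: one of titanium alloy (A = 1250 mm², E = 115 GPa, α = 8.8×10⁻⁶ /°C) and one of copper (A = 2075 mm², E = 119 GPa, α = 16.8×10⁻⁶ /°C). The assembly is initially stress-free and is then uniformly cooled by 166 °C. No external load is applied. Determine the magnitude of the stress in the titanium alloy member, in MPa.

σ ≈ 96.5 MPa (compressive)

Equilibrium of a rigid end plate with no external load gives equal and opposite internal forces ±P in the two members. Since α_{copper} > α_{titanium alloy}, cooling drives the copper into tension and the titanium alloy into compression.
Compatibility of the two members (thermal + elastic change equal): (α₁ − α₂)ΔT = P·[1/(A₁E₁) + 1/(A₂E₂)].
|α₁ − α₂|·ΔT = 8×10⁻⁶ × 166 = 0.001328.
1/(A₁E₁) + 1/(A₂E₂) = 1/(1250×115×10³) + 1/(2075×119×10³) = 1.101×10⁻⁸ N⁻¹.
So P = 0.001328 / 1.101×10⁻⁸ = 120.7 kN.
σ_{titanium alloy} = P/A₁ = 120700/1250 = 96.53 MPa, compressive.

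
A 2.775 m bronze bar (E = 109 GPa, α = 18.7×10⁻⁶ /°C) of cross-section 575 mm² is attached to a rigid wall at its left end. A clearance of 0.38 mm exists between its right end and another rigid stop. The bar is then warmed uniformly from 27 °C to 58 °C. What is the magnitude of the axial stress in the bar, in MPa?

σ ≈ 48.3 MPa (compressive)

Unrestrained expansion: δ_free = αΔT L = 18.7×10⁻⁶ × 31 × 2775 = 1.609 mm.
This exceeds the 0.38 mm gap, so the wall pushes back. The portion of expansion that must be recovered elastically is δ_free − gap = 1.609 − 0.38 = 1.229 mm.
That suppressed elongation corresponds to σ = E·Δ/L = 109×10³ × 1.229/2775 = 48.26 MPa.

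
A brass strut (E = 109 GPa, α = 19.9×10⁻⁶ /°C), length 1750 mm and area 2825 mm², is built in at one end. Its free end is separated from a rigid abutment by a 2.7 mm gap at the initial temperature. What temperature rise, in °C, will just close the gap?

Contact occurs when the free expansion equals the gap: αΔT L = 2.7 mm.
ΔT = 2.7 / (19.9×10⁻⁶ × 1750) = 77.53 °C.

ΔT ≈ 77.5 °C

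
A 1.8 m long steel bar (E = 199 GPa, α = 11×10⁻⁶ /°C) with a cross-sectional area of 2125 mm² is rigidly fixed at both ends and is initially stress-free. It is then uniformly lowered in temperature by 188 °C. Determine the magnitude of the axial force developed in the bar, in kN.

The ends cannot move, so σ = EαΔT = 199×10³ × 11×10⁻⁶ × 188 = 411.5 MPa.
P = AEαΔT = 2125 × 199×10³ × 11×10⁻⁶ × 188 = 874.5 kN (tensile).

P ≈ 875 kN (tensile)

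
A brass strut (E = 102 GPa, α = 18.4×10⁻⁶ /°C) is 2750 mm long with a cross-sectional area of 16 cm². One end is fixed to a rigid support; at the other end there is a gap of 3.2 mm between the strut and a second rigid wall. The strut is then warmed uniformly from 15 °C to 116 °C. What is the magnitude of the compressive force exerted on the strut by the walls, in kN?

P ≈ 113 kN

If the wall were absent the strut would grow by αΔT L = 18.4×10⁻⁶ × 101 × 2750 = 5.111 mm.
The gap closes (δ_free > 3.2 mm) and the wall then resists a further 5.111 − 3.2 = 1.911 mm of expansion.
That suppressed elongation corresponds to σ = E·Δ/L = 102×10³ × 1.911/2750 = 70.87 MPa.
P = σA = 70.87 × 1600 = 113.4 kN.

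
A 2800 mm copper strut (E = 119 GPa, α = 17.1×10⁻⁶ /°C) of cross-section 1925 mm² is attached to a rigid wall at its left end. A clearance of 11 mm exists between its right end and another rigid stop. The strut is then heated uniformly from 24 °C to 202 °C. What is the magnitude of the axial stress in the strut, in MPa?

σ ≈ 0 MPa

Unrestrained expansion: δ_free = αΔT L = 17.1×10⁻⁶ × 178 × 2800 = 8.523 mm.
Since δ_free = 8.52 mm is less than the 11 mm gap, the strut never touches the wall. No axial force develops.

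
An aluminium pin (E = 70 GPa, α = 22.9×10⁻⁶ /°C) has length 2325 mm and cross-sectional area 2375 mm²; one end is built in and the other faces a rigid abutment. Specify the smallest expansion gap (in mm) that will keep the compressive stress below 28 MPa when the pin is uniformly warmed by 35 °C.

g ≈ 0.933 mm

Free expansion if unrestrained: δ_free = αΔT L = 22.9×10⁻⁶ × 35 × 2325 = 1.863 mm.
A stress of 28 MPa corresponds to the wall pushing the pin back by σL/E = 28×2325/(70×10³) = 0.93 mm.
The gap must absorb the remainder: g_min = 1.863 − 0.93 = 0.9335 mm.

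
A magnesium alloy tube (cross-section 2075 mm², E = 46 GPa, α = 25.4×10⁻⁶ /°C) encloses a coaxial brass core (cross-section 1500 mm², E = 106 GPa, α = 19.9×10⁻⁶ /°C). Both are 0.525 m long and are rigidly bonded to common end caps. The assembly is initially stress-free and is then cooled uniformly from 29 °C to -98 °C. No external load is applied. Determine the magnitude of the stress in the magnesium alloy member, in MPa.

σ ≈ 20.1 MPa (tensile)

Both members must finish at the same length. With the larger α, the magnesium alloy tends to over-contract; the plates restrain it, putting the magnesium alloy in tension and the brass in compression. With no external load the two internal forces are equal and opposite, magnitude P.
Setting the final lengths equal and cancelling L: (α₁ − α₂)ΔT = P/(A₁E₁) + P/(A₂E₂).
|α₁ − α₂|·ΔT = 5.5×10⁻⁶ × 127 = 0.0006985.
1/(A₁E₁) + 1/(A₂E₂) = 1/(2075×46×10³) + 1/(1500×106×10³) = 1.677×10⁻⁸ N⁻¹.
So P = 0.0006985 / 1.677×10⁻⁸ = 41.66 kN.
σ_{magnesium alloy} = P/A₁ = 41660/2075 = 20.08 MPa, tensile.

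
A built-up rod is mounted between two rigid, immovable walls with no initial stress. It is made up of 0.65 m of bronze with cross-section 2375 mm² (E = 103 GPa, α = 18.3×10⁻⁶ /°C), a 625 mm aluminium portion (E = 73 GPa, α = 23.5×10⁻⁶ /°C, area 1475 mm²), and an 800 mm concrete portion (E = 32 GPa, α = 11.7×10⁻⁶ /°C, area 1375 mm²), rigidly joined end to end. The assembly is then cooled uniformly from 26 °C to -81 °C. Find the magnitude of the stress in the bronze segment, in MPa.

σ ≈ 60.8 MPa (tensile)

Free thermal contraction of the whole bar: Σ αᵢΔT Lᵢ = 18.3×10⁻⁶×107×650 + 23.5×10⁻⁶×107×625 + 11.7×10⁻⁶×107×800 = 3.846 mm.
The walls prevent any net length change, so an axial force P (same in every segment) develops. Compatibility: P · Σ Lᵢ/(AᵢEᵢ) = δ_free.
The series flexibility is Σ Lᵢ/(AᵢEᵢ) = 650/(2375×103×10³) + 625/(1475×73×10³) + 800/(1375×32×10³) = 2.664×10⁻⁵ mm/N.
So P = 3.846 / 2.664×10⁻⁵ = 144.3 kN, tensile.
σ_{bronze} = P / A = 144300 / 2375 = 60.78 MPa.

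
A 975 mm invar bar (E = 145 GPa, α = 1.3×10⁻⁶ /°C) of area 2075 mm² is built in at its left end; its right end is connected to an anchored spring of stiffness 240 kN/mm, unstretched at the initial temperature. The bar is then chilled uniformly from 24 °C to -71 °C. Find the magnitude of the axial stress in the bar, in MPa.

Free thermal contraction: δ_free = αΔT L = 1.3×10⁻⁶ × 95 × 975 = 0.1204 mm.
With a force P in the spring, the elastic change of the bar is PL/(AE) and that of the spring is P/k; compatibility requires their sum to equal δ_free.
So P = δ_free / [L/(AE) + 1/k] = 0.1204 / [ 975/(2075×145×10³) + 1/(240×10³) ].
P = 0.1204 / 7.407×10⁻⁶ = 16260 N.
σ = P/A = 16260/2075 = 7.834 MPa.

σ ≈ 7.83 MPa (tensile)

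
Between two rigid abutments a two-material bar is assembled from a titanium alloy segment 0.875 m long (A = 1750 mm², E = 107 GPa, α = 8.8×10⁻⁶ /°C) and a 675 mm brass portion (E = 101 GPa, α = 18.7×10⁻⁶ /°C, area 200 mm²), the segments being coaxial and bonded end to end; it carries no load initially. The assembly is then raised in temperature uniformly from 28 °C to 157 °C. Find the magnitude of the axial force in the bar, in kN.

P ≈ 68.8 kN (compressive)

If the supports were absent, the total length change would be Σ αᵢΔT Lᵢ = 8.8×10⁻⁶×129×875 + 18.7×10⁻⁶×129×675 = 2.622 mm.
The rigid supports impose zero overall length change; the single axial force P common to all segments must satisfy P Σ Lᵢ/(AᵢEᵢ) = δ_free.
Σ Lᵢ/(AᵢEᵢ) = 875/(1750×107×10³) + 675/(200×101×10³) = 3.809×10⁻⁵ mm/N.
Hence P = δ_free / Σ(L/AE) = 2.622/3.809×10⁻⁵ = 68.83 kN (compressive).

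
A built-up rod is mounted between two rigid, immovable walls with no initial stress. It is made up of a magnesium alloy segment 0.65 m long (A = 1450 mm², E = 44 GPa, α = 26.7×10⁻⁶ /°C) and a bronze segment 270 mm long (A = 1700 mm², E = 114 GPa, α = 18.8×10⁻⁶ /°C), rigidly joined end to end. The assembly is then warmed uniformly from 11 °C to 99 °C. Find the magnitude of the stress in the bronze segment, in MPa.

With the walls removed the bar would change length by δ_free = Σ αᵢΔT Lᵢ = 26.7×10⁻⁶×88×650 + 18.8×10⁻⁶×88×270 = 1.974 mm.
The walls prevent any net length change, so an axial force P (same in every segment) develops. Compatibility: P · Σ Lᵢ/(AᵢEᵢ) = δ_free.
The series flexibility is Σ Lᵢ/(AᵢEᵢ) = 650/(1450×44×10³) + 270/(1700×114×10³) = 1.158×10⁻⁵ mm/N.
P = 1.974 / 1.158×10⁻⁵ = 170400 N = 170.4 kN, compressive.
σ_{bronze} = P / A = 170400 / 1700 = 100.3 MPa.

σ ≈ 100 MPa (compressive)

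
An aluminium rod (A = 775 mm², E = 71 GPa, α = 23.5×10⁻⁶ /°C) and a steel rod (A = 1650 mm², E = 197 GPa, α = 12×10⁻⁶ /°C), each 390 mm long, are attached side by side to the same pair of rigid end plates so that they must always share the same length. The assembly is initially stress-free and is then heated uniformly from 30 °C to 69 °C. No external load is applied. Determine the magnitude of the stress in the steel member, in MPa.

Both members must finish at the same length. With the larger α, the aluminium tends to over-expand; the plates restrain it, putting the aluminium in compression and the steel in tension. With no external load the two internal forces are equal and opposite, magnitude P.
Compatibility of the two members (thermal + elastic change equal): (α₁ − α₂)ΔT = P·[1/(A₁E₁) + 1/(A₂E₂)].
|α₁ − α₂|·ΔT = 11.5×10⁻⁶ × 39 = 0.0004485.
1/(A₁E₁) + 1/(A₂E₂) = 1/(775×71×10³) + 1/(1650×197×10³) = 2.125×10⁻⁸ N⁻¹.
So P = 0.0004485 / 2.125×10⁻⁸ = 21.11 kN.
σ_{steel} = P/A₂ = 21110/1650 = 12.79 MPa, tensile.

σ ≈ 12.8 MPa (tensile)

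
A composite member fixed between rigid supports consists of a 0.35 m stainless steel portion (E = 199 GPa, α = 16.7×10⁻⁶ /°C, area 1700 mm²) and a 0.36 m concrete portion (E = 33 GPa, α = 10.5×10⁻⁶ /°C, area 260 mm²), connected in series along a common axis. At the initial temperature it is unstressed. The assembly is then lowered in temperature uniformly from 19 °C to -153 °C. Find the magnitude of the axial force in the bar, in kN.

P ≈ 38.5 kN (tensile)

If the supports were absent, the total length change would be Σ αᵢΔT Lᵢ = 16.7×10⁻⁶×172×350 + 10.5×10⁻⁶×172×360 = 1.655 mm.
Since the ends are fixed, an axial force P builds up, equal in every segment, with P · Σ Lᵢ/(AᵢEᵢ) = δ_free.
Σ Lᵢ/(AᵢEᵢ) = 350/(1700×199×10³) + 360/(260×33×10³) = 4.299×10⁻⁵ mm/N.
P = 1.655 / 4.299×10⁻⁵ = 38510 N = 38.51 kN, tensile.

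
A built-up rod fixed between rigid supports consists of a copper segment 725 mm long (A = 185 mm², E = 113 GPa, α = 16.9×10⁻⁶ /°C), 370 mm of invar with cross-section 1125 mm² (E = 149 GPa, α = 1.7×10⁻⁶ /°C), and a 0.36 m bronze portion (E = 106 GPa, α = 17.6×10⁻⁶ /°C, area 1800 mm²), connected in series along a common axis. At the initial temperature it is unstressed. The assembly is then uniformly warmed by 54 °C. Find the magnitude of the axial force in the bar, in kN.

Free thermal expansion of the whole bar: Σ αᵢΔT Lᵢ = 16.9×10⁻⁶×54×725 + 1.7×10⁻⁶×54×370 + 17.6×10⁻⁶×54×360 = 1.038 mm.
The walls prevent any net length change, so an axial force P (same in every segment) develops. Compatibility: P · Σ Lᵢ/(AᵢEᵢ) = δ_free.
Σ Lᵢ/(AᵢEᵢ) = 725/(185×113×10³) + 370/(1125×149×10³) + 360/(1800×106×10³) = 3.877×10⁻⁵ mm/N.
Hence P = δ_free / Σ(L/AE) = 1.038/3.877×10⁻⁵ = 26.76 kN (compressive).

P ≈ 26.8 kN (compressive)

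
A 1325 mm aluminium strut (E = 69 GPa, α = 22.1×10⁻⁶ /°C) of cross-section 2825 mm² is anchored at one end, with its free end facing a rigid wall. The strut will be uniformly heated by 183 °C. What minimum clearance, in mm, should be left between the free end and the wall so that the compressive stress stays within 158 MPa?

g ≈ 2.32 mm

With no wall the strut would lengthen by αΔT L = 22.1×10⁻⁶ × 183 × 1325 = 5.359 mm.
At the allowable stress the elastic shortening the wall may impose is σL/E = 158 × 1325 / (69×10³) = 3.034 mm.
The gap must absorb the remainder: g_min = 5.359 − 3.034 = 2.325 mm.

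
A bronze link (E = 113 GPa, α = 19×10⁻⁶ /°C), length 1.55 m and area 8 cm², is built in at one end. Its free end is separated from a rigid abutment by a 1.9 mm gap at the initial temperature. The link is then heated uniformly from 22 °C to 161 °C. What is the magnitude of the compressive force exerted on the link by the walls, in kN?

P ≈ 128 kN

Free thermal elongation = αΔT L = 19×10⁻⁶ × 139 × 1550 = 4.094 mm.
This exceeds the 1.9 mm gap, so the wall pushes back. The portion of expansion that must be recovered elastically is δ_free − gap = 4.094 − 1.9 = 2.194 mm.
That suppressed elongation corresponds to σ = E·Δ/L = 113×10³ × 2.194/1550 = 159.9 MPa.
Force on the wall = σA = 159.9 × 800 mm² = 127.9 kN.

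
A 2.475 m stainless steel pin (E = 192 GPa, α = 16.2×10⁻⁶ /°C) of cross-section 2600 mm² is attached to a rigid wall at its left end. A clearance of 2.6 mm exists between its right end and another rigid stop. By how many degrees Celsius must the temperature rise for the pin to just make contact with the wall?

The gap closes when αΔT L = 2.6 mm, since the pin is still unstressed at that instant.
So ΔT = g/(αL) = 2.6/(16.2×10⁻⁶ × 2475) = 64.85 °C.

ΔT ≈ 64.8 °C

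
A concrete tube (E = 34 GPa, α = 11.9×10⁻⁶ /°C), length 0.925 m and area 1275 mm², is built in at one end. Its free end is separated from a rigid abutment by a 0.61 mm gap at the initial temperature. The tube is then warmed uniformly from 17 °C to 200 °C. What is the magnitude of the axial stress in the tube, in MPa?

If the wall were absent the tube would grow by αΔT L = 11.9×10⁻⁶ × 183 × 925 = 2.014 mm.
The gap closes (δ_free > 0.61 mm) and the wall then resists a further 2.014 − 0.61 = 1.404 mm of expansion.
Compatibility: PL/(AE) = 1.404 mm, so σ = P/A = E × (1.404/925) = 51.62 MPa.

σ ≈ 51.6 MPa (compressive)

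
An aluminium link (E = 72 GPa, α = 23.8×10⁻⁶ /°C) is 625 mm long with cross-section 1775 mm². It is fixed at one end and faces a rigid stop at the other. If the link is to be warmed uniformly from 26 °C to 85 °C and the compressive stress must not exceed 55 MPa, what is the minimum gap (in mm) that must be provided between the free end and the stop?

g ≈ 0.4 mm

Free expansion if unrestrained: δ_free = αΔT L = 23.8×10⁻⁶ × 59 × 625 = 0.8776 mm.
A stress of 55 MPa corresponds to the wall pushing the link back by σL/E = 55×625/(72×10³) = 0.4774 mm.
The gap must absorb the remainder: g_min = 0.8776 − 0.4774 = 0.4002 mm.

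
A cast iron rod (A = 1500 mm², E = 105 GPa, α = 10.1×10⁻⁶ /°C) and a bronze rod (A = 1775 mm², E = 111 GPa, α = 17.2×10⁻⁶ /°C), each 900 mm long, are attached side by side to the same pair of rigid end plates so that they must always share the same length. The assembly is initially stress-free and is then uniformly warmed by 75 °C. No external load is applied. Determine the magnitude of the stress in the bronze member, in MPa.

Both members must finish at the same length. With the larger α, the bronze tends to over-expand; the plates restrain it, putting the bronze in compression and the cast iron in tension. With no external load the two internal forces are equal and opposite, magnitude P.
Setting the final lengths equal and cancelling L: (α₁ − α₂)ΔT = P/(A₁E₁) + P/(A₂E₂).
|α₁ − α₂|·ΔT = 7.1×10⁻⁶ × 75 = 0.0005325.
1/(A₁E₁) + 1/(A₂E₂) = 1/(1500×105×10³) + 1/(1775×111×10³) = 1.142×10⁻⁸ N⁻¹.
P = 0.0005325 / 1.142×10⁻⁸ = 46610 N = 46.61 kN.
σ_{bronze} = P/A₂ = 46610/1775 = 26.26 MPa, compressive.

σ ≈ 26.3 MPa (compressive)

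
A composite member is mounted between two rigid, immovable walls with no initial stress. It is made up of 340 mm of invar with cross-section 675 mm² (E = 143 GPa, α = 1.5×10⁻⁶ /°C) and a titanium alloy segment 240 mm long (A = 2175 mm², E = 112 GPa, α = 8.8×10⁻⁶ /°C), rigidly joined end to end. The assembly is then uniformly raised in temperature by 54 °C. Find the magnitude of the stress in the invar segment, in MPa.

σ ≈ 46.5 MPa (compressive)

If the supports were absent, the total length change would be Σ αᵢΔT Lᵢ = 1.5×10⁻⁶×54×340 + 8.8×10⁻⁶×54×240 = 0.1416 mm.
The rigid supports impose zero overall length change; the single axial force P common to all segments must satisfy P Σ Lᵢ/(AᵢEᵢ) = δ_free.
Σ Lᵢ/(AᵢEᵢ) = 340/(675×143×10³) + 240/(2175×112×10³) = 4.508×10⁻⁶ mm/N.
So P = 0.1416 / 4.508×10⁻⁶ = 31.41 kN, compressive.
σ_{invar} = P / A = 31410 / 675 = 46.53 MPa.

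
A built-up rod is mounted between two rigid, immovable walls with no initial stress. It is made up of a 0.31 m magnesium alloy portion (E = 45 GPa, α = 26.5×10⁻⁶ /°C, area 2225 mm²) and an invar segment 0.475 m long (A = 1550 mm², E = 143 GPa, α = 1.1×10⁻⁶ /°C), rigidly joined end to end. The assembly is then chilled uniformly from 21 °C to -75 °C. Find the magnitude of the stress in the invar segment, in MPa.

σ ≈ 103 MPa (tensile)

With the walls removed the bar would change length by δ_free = Σ αᵢΔT Lᵢ = 26.5×10⁻⁶×96×310 + 1.1×10⁻⁶×96×475 = 0.8388 mm.
The walls prevent any net length change, so an axial force P (same in every segment) develops. Compatibility: P · Σ Lᵢ/(AᵢEᵢ) = δ_free.
The series flexibility is Σ Lᵢ/(AᵢEᵢ) = 310/(2225×45×10³) + 475/(1550×143×10³) = 5.239×10⁻⁶ mm/N.
So P = 0.8388 / 5.239×10⁻⁶ = 160.1 kN, tensile.
σ_{invar} = P / A = 160100 / 1550 = 103.3 MPa.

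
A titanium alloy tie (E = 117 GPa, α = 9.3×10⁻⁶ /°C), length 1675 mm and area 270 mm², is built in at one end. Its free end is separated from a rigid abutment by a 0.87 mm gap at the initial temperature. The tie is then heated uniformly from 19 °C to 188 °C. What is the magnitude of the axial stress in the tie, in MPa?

σ ≈ 123 MPa (compressive)

If the wall were absent the tie would grow by αΔT L = 9.3×10⁻⁶ × 169 × 1675 = 2.633 mm.
This exceeds the 0.87 mm gap, so the wall pushes back. The portion of expansion that must be recovered elastically is δ_free − gap = 2.633 − 0.87 = 1.763 mm.
Compatibility: PL/(AE) = 1.763 mm, so σ = P/A = E × (1.763/1675) = 123.1 MPa.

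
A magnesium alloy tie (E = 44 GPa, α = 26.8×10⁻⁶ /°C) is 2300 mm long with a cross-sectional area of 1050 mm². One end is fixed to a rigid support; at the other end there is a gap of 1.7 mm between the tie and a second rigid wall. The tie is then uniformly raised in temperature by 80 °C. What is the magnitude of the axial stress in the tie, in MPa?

If the wall were absent the tie would grow by αΔT L = 26.8×10⁻⁶ × 80 × 2300 = 4.931 mm.
The gap closes (δ_free > 1.7 mm) and the wall then resists a further 4.931 − 1.7 = 3.231 mm of expansion.
That suppressed elongation corresponds to σ = E·Δ/L = 44×10³ × 3.231/2300 = 61.81 MPa.

σ ≈ 61.8 MPa (compressive)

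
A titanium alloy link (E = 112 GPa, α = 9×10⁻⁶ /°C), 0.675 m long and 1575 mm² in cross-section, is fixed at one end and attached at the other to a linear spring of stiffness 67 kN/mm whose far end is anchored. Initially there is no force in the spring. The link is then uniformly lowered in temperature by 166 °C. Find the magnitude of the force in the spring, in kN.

P ≈ 53.8 kN

The unrestrained thermal change is αΔT L = 9×10⁻⁶ × 166 × 675 = 1.008 mm.
Let P be the tensile force in the spring. The link extends elastically by PL/(AE) and the spring stretches by P/k; together these equal δ_free.
P [ L/(AE) + 1/k ] = δ_free → P [ 675/(1575×112×10³) + 1/(67×10³) ] = 1.008.
P = 1.008 / 1.875×10⁻⁵ = 53780 N.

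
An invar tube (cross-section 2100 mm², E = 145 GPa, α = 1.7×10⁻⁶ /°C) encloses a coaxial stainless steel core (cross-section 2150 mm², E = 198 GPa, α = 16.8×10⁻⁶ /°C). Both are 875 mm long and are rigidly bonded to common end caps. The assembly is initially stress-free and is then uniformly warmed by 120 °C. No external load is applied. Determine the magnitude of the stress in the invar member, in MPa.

Both members must finish at the same length. With the larger α, the stainless steel tends to over-expand; the plates restrain it, putting the stainless steel in compression and the invar in tension. With no external load the two internal forces are equal and opposite, magnitude P.
Setting the final lengths equal and cancelling L: (α₁ − α₂)ΔT = P/(A₁E₁) + P/(A₂E₂).
|α₁ − α₂|·ΔT = 15.1×10⁻⁶ × 120 = 0.001812.
1/(A₁E₁) + 1/(A₂E₂) = 1/(2100×145×10³) + 1/(2150×198×10³) = 5.633×10⁻⁹ N⁻¹.
So P = 0.001812 / 5.633×10⁻⁹ = 321.7 kN.
σ_{invar} = P/A₁ = 321700/2100 = 153.2 MPa, tensile.

σ ≈ 153 MPa (tensile)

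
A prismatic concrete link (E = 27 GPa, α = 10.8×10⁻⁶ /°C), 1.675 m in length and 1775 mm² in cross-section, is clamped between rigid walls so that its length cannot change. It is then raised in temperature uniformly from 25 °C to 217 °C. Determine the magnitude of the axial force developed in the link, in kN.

The ends cannot move, so σ = EαΔT = 27×10³ × 10.8×10⁻⁶ × 192 = 55.99 MPa.
Axial force P = σA = 55.99 × 1775 = 99380 N = 99.38 kN, compressive.

P ≈ 99.4 kN (compressive)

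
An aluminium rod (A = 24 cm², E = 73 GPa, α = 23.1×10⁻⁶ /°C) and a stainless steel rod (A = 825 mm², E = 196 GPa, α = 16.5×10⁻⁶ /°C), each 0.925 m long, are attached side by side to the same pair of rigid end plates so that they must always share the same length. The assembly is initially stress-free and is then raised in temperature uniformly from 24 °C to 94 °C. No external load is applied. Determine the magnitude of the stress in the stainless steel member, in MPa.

σ ≈ 47.1 MPa (tensile)

Equilibrium of a rigid end plate with no external load gives equal and opposite internal forces ±P in the two members. Since α_{aluminium} > α_{stainless steel}, heating drives the aluminium into compression and the stainless steel into tension.
Compatibility of the two members (thermal + elastic change equal): (α₁ − α₂)ΔT = P·[1/(A₁E₁) + 1/(A₂E₂)].
|α₁ − α₂|·ΔT = 6.6×10⁻⁶ × 70 = 0.000462.
1/(A₁E₁) + 1/(A₂E₂) = 1/(2400×73×10³) + 1/(825×196×10³) = 1.189×10⁻⁸ N⁻¹.
So P = 0.000462 / 1.189×10⁻⁸ = 38.85 kN.
σ_{stainless steel} = P/A₂ = 38850/825 = 47.09 MPa, tensile.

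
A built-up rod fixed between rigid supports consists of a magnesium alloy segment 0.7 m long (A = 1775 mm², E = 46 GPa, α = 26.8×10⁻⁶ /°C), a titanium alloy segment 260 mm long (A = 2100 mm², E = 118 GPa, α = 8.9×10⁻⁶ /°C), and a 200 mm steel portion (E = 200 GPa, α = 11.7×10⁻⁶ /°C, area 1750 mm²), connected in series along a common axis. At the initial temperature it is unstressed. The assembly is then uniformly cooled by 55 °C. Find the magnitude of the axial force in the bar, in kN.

P ≈ 126 kN (tensile)

With the walls removed the bar would change length by δ_free = Σ αᵢΔT Lᵢ = 26.8×10⁻⁶×55×700 + 8.9×10⁻⁶×55×260 + 11.7×10⁻⁶×55×200 = 1.288 mm.
The rigid supports impose zero overall length change; the single axial force P common to all segments must satisfy P Σ Lᵢ/(AᵢEᵢ) = δ_free.
The series flexibility is Σ Lᵢ/(AᵢEᵢ) = 700/(1775×46×10³) + 260/(2100×118×10³) + 200/(1750×200×10³) = 1.019×10⁻⁵ mm/N.
Hence P = δ_free / Σ(L/AE) = 1.288/1.019×10⁻⁵ = 126.3 kN (tensile).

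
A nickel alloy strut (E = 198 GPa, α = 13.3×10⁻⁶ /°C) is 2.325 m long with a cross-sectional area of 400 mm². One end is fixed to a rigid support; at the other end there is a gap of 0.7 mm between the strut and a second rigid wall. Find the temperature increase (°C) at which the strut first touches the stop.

Contact occurs when the free expansion equals the gap: αΔT L = 0.7 mm.
So ΔT = g/(αL) = 0.7/(13.3×10⁻⁶ × 2325) = 22.64 °C.

ΔT ≈ 22.6 °C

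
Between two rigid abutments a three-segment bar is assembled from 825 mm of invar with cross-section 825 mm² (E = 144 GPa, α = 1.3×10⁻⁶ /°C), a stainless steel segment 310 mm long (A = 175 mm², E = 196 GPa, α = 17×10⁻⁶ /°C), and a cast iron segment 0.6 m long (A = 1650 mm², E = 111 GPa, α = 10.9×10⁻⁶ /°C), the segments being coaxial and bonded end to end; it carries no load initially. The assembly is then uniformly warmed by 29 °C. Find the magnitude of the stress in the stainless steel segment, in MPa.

σ ≈ 111 MPa (compressive)

Free thermal expansion of the whole bar: Σ αᵢΔT Lᵢ = 1.3×10⁻⁶×29×825 + 17×10⁻⁶×29×310 + 10.9×10⁻⁶×29×600 = 0.3736 mm.
The rigid supports impose zero overall length change; the single axial force P common to all segments must satisfy P Σ Lᵢ/(AᵢEᵢ) = δ_free.
Σ Lᵢ/(AᵢEᵢ) = 825/(825×144×10³) + 310/(175×196×10³) + 600/(1650×111×10³) = 1.926×10⁻⁵ mm/N.
So P = 0.3736 / 1.926×10⁻⁵ = 19.4 kN, compressive.
σ_{stainless steel} = P / A = 19400 / 175 = 110.9 MPa.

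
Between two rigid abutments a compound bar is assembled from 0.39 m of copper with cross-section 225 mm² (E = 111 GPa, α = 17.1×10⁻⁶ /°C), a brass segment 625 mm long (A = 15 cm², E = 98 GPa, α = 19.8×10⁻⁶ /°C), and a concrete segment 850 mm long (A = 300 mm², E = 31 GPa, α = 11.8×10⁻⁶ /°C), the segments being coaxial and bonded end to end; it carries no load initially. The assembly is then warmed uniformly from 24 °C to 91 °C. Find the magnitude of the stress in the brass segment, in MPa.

σ ≈ 11.7 MPa (compressive)

If the supports were absent, the total length change would be Σ αᵢΔT Lᵢ = 17.1×10⁻⁶×67×390 + 19.8×10⁻⁶×67×625 + 11.8×10⁻⁶×67×850 = 1.948 mm.
The walls prevent any net length change, so an axial force P (same in every segment) develops. Compatibility: P · Σ Lᵢ/(AᵢEᵢ) = δ_free.
The series flexibility is Σ Lᵢ/(AᵢEᵢ) = 390/(225×111×10³) + 625/(1500×98×10³) + 850/(300×31×10³) = 0.0001113 mm/N.
Hence P = δ_free / Σ(L/AE) = 1.948/0.0001113 = 17.51 kN (compressive).
σ_{brass} = P / A = 17510 / 1500 = 11.67 MPa.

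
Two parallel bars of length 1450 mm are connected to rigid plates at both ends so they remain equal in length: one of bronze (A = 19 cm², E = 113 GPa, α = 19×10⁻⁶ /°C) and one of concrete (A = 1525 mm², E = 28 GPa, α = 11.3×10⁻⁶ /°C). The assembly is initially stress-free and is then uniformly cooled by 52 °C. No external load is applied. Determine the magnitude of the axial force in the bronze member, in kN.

P ≈ 14.3 kN (tensile in the bronze)

Both members must finish at the same length. With the larger α, the bronze tends to over-contract; the plates restrain it, putting the bronze in tension and the concrete in compression. With no external load the two internal forces are equal and opposite, magnitude P.
Equating the net (thermal + elastic) strains gives |α₁ − α₂|·ΔT = P·[1/(A₁E₁) + 1/(A₂E₂)].
|α₁ − α₂|·ΔT = 7.7×10⁻⁶ × 52 = 0.0004004.
1/(A₁E₁) + 1/(A₂E₂) = 1/(1900×113×10³) + 1/(1525×28×10³) = 2.808×10⁻⁸ N⁻¹.
So P = 0.0004004 / 2.808×10⁻⁸ = 14.26 kN.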